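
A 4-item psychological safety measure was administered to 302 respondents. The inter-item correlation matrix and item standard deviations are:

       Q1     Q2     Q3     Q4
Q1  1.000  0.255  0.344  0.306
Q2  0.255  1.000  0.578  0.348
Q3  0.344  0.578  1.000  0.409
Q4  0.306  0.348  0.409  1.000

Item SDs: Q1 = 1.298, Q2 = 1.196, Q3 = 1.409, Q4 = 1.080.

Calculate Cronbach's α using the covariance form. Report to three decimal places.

Σσ²ᵢ = 1.298² + 1.196² + 1.409² + 1.080² = 6.2669
Covariances σ_ij = r_ij · s_i · s_j:
  σ(Q1,Q2) = 0.255 × 1.298 × 1.196 = 0.3959
  σ(Q1,Q3) = 0.344 × 1.298 × 1.409 = 0.6291
  σ(Q1,Q4) = 0.306 × 1.298 × 1.080 = 0.4290
  σ(Q2,Q3) = 0.578 × 1.196 × 1.409 = 0.9740
  σ(Q2,Q4) = 0.348 × 1.196 × 1.080 = 0.4495
  σ(Q3,Q4) = 0.409 × 1.409 × 1.080 = 0.6224
σ²_T = Σσ²ᵢ + 2·Σσ_ij = 6.2669 + 2 × 3.4999 = 13.2667
α = (4/3)·(1 − 6.2669/13.2667) = 0.703

Cronbach's α = 0.703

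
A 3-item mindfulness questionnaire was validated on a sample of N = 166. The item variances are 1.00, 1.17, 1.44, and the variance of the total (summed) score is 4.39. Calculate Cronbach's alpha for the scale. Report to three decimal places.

Σσ²ᵢ = 1.00 + 1.17 + 1.44 = 3.61
α = (k/(k−1))·(1 − Σσ²ᵢ/σ²_T) = (3/2)·(1 − 3.61/4.39) = 0.267

Cronbach's alpha = 0.267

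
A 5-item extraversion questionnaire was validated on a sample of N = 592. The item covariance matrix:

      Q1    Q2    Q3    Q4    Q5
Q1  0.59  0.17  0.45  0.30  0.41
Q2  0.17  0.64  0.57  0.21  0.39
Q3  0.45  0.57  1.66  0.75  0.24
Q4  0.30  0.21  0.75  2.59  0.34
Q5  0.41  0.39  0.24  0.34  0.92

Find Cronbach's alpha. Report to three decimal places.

Σσ²ᵢ = 0.59 + 0.64 + 1.66 + 2.59 + 0.92 = 6.40
Σ_{i<j} σ_ij = 3.83
σ²_T = 6.40 + 2 × 3.83 = 14.06
α = (k/(k−1))·(1 − Σσ²ᵢ/σ²_T) = (5/4)·(1 − 6.40/14.06) = 0.681

α = 0.681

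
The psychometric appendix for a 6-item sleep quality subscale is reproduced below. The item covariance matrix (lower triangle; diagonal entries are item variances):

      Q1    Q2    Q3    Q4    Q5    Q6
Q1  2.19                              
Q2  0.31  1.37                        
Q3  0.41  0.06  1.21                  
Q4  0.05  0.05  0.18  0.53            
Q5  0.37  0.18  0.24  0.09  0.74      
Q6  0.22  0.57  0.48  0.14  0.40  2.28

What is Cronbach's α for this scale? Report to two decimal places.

ΣVar(i) = 2.19 + 1.37 + 1.21 + 0.53 + 0.74 + 2.28 = 8.32
Sum of the distinct covariances = 3.75
σ²_total = 8.32 + 2 × 3.75 = 15.82
α = (k/(k−1))·(1 − ΣVar(i)/σ²_total) = (6/5)·(1 − 8.32/15.82) = 0.57

Cronbach's α = 0.57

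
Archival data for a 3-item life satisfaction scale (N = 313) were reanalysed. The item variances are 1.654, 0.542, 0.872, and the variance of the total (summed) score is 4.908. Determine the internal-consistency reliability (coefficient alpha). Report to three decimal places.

ΣVar(i) = 1.654 + 0.542 + 0.872 = 3.068
α = (k/(k−1))·(1 − ΣVar(i)/σ²_total) = (3/2)·(1 − 3.068/4.908) = 0.562

α = 0.562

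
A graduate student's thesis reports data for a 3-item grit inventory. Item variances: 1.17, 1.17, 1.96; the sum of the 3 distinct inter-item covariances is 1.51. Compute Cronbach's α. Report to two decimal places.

Cronbach's α = 0.62

Σσᵢ² = 1.17 + 1.17 + 1.96 = 4.30
Sum of distinct covariances = 1.51
Var(T) = Σσᵢ² + 2·Σcov = 4.30 + 2 × 1.51 = 7.32
α = (3/2)·(1 − 4.30/7.32) = 0.62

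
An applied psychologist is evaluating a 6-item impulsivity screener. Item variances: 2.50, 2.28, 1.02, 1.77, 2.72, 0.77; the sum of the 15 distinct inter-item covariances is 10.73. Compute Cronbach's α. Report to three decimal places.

Cronbach's α = 0.792

sum of item variances = 2.50 + 2.28 + 1.02 + 1.77 + 2.72 + 0.77 = 11.06
Sum of distinct covariances = 10.73
σ²_T = sum of item variances + 2·Σcov = 11.06 + 2 × 10.73 = 32.52
α = (6/5)·(1 − 11.06/32.52) = 0.792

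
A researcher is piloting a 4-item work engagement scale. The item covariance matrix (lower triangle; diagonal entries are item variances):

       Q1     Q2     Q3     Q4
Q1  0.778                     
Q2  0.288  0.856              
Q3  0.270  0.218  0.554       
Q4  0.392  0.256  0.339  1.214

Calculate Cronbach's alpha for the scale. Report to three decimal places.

α = 0.679

ΣVar(i) = 0.778 + 0.856 + 0.554 + 1.214 = 3.402
Sum of off-diagonal covariances = 1.763
σ²_T = 3.402 + 2 × 1.763 = 6.928
α = (k/(k−1))·(1 − ΣVar(i)/σ²_T) = (4/3)·(1 − 3.402/6.928) = 0.679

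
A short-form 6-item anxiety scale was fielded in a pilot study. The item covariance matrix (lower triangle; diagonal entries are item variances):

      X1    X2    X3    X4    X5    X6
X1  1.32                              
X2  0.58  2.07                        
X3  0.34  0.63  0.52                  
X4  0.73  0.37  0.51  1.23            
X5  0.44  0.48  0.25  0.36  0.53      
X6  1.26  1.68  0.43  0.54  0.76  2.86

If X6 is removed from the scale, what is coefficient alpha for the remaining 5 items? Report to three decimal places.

Remaining items: X1, X2, X3, X4, X5 (k = 5).
sum of item variances = 1.32 + 2.07 + 0.52 + 1.23 + 0.53 = 5.67
Var(T) = 5.67 + 2 × 4.69 = 15.05
α (item deleted) = (5/4)·(1 − 5.67/15.05) = 0.779

α = 0.779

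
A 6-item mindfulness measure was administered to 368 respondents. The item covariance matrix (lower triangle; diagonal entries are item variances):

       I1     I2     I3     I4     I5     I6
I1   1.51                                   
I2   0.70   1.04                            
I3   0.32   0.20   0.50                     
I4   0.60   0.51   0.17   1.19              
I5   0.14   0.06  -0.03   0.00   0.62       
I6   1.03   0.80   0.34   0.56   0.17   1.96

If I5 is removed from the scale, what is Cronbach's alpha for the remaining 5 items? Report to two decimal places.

α = 0.78

Remaining items: I1, I2, I3, I4, I6 (k = 5).
ΣVar(i) = 1.51 + 1.04 + 0.50 + 1.19 + 1.96 = 6.20
σ²_T = 6.20 + 2 × 5.23 = 16.66
α (item deleted) = (5/4)·(1 − 6.20/16.66) = 0.78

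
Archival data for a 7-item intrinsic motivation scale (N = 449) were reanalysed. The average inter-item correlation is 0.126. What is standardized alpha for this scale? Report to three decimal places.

standardized alpha = 0.502

Standardized α = k·r̄ / (1 + (k−1)·r̄) = 7 × 0.126 / (1 + 6 × 0.126)
  = 0.8820 / 1.7560 = 0.502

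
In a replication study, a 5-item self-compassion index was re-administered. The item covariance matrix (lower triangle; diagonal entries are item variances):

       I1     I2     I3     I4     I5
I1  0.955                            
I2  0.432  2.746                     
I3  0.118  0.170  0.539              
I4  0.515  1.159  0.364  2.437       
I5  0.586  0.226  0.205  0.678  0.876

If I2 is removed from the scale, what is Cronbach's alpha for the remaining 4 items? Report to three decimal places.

Cronbach's alpha = 0.675

Remaining items: I1, I3, I4, I5 (k = 4).
ΣVar(i) = 0.955 + 0.539 + 2.437 + 0.876 = 4.807
Var(T) = 4.807 + 2 × 2.466 = 9.739
α (item deleted) = (4/3)·(1 − 4.807/9.739) = 0.675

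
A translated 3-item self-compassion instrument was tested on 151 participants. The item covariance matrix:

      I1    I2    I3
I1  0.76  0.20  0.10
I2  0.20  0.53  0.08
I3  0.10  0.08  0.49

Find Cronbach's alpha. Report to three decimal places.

sum of item variances = 0.76 + 0.53 + 0.49 = 1.78
Sum of the distinct covariances = 0.38
Var(T) = 1.78 + 2 × 0.38 = 2.54
α = (k/(k−1))·(1 − sum of item variances/Var(T)) = (3/2)·(1 − 1.78/2.54) = 0.449

Cronbach's alpha = 0.449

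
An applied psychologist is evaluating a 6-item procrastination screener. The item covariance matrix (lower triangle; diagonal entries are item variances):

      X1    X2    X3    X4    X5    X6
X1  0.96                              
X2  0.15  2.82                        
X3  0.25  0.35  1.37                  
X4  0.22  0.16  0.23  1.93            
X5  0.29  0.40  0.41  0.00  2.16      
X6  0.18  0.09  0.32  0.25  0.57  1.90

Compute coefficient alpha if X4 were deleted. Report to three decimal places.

Remaining items: X1, X2, X3, X5, X6 (k = 5).
sum of item variances = 0.96 + 2.82 + 1.37 + 2.16 + 1.90 = 9.21
σ²_total = 9.21 + 2 × 3.01 = 15.23
α (item deleted) = (5/4)·(1 − 9.21/15.23) = 0.494

coefficient alpha = 0.494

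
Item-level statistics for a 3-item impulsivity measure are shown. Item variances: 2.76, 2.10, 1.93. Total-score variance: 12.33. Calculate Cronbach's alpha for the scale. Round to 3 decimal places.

Σσᵢ² = 2.76 + 2.10 + 1.93 = 6.79
α = (k/(k−1))·(1 − Σσᵢ²/Var(T)) = (3/2)·(1 − 6.79/12.33) = 0.674

Cronbach's alpha = 0.674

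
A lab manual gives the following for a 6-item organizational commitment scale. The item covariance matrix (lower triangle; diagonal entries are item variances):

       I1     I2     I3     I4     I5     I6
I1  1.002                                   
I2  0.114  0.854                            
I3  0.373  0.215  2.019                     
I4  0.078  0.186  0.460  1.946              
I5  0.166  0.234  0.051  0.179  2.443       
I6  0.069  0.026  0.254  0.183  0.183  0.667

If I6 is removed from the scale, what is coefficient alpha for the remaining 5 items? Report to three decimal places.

coefficient alpha = 0.415

Remaining items: I1, I2, I3, I4, I5 (k = 5).
sum of item variances = 1.002 + 0.854 + 2.019 + 1.946 + 2.443 = 8.264
total variance = 8.264 + 2 × 2.056 = 12.376
α (item deleted) = (5/4)·(1 − 8.264/12.376) = 0.415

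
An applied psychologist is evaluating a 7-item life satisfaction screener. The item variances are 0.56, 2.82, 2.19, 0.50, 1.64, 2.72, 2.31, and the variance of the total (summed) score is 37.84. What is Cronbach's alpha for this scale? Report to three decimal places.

Cronbach's alpha = 0.774

sum of item variances = 0.56 + 2.82 + 2.19 + 0.50 + 1.64 + 2.72 + 2.31 = 12.74
α = (k/(k−1))·(1 − sum of item variances/σ²_total) = (7/6)·(1 − 12.74/37.84) = 0.774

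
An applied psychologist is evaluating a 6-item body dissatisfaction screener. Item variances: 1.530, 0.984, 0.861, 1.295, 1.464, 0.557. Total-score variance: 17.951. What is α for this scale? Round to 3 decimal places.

α = 0.753

sum of item variances = 1.530 + 0.984 + 0.861 + 1.295 + 1.464 + 0.557 = 6.691
α = (k/(k−1))·(1 − sum of item variances/total variance) = (6/5)·(1 − 6.691/17.951) = 0.753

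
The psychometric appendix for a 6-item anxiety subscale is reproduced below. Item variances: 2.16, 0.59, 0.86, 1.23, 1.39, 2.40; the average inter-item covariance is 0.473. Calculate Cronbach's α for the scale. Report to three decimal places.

Σσ²ᵢ = 2.16 + 0.59 + 0.86 + 1.23 + 1.39 + 2.40 = 8.63
Sum of the 15 distinct covariances = 15 × 0.473 = 7.095
σ²_total = Σσ²ᵢ + 2·Σcov = 8.63 + 2 × 7.095 = 22.820
α = (6/5)·(1 − 8.63/22.820) = 0.746

α = 0.746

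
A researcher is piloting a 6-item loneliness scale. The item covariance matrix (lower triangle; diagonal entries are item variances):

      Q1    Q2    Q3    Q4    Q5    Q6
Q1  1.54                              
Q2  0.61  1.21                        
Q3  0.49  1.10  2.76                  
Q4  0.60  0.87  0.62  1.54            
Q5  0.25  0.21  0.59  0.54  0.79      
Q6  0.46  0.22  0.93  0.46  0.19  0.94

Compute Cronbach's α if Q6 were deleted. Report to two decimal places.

Remaining items: Q1, Q2, Q3, Q4, Q5 (k = 5).
ΣVar(i) = 1.54 + 1.21 + 2.76 + 1.54 + 0.79 = 7.84
total variance = 7.84 + 2 × 5.88 = 19.60
α (item deleted) = (5/4)·(1 − 7.84/19.60) = 0.75

Cronbach's α = 0.75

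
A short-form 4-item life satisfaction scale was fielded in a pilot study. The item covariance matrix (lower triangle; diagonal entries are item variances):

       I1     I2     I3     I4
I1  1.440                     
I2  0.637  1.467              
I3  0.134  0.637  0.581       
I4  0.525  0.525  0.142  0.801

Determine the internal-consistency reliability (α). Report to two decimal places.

α = 0.73

ΣVar(i) = 1.440 + 1.467 + 0.581 + 0.801 = 4.289
Sum of the distinct covariances = 2.600
Var(T) = 4.289 + 2 × 2.600 = 9.489
α = (k/(k−1))·(1 − ΣVar(i)/Var(T)) = (4/3)·(1 − 4.289/9.489) = 0.73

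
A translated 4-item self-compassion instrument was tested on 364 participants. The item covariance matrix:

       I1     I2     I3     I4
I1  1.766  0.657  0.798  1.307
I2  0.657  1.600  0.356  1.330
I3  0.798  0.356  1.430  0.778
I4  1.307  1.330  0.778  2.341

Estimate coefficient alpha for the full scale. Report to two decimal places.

α = 0.79

sum of item variances = 1.766 + 1.600 + 1.430 + 2.341 = 7.137
Sum of the distinct covariances = 5.226
σ²_T = 7.137 + 2 × 5.226 = 17.589
α = (k/(k−1))·(1 − sum of item variances/σ²_T) = (4/3)·(1 − 7.137/17.589) = 0.79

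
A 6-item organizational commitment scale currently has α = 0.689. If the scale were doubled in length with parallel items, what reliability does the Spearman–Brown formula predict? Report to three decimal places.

predicted reliability = 0.816

Length factor m = 2
α' = m·α / (1 + (m−1)·α)
   = 2 × 0.689 / (1 + (2 − 1) × 0.689)
   = 1.3780 / 1.6890 = 0.816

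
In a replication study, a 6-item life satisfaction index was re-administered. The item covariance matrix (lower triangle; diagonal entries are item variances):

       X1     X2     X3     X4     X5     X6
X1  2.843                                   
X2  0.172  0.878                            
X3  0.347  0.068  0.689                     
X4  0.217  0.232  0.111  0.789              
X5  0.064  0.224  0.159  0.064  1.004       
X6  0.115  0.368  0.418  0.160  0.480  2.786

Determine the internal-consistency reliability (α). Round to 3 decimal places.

Σσᵢ² = 2.843 + 0.878 + 0.689 + 0.789 + 1.004 + 2.786 = 8.989
Sum of the distinct covariances = 3.199
σ²_total = 8.989 + 2 × 3.199 = 15.387
α = (k/(k−1))·(1 − Σσᵢ²/σ²_total) = (6/5)·(1 − 8.989/15.387) = 0.499

α = 0.499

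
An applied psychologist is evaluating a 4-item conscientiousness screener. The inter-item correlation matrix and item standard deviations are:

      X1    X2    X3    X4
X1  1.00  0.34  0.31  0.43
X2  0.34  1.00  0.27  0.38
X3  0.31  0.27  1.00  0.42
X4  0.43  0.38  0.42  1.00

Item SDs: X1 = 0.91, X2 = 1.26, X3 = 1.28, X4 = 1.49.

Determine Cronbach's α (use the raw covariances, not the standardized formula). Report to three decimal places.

Σσ²ᵢ = 0.91² + 1.26² + 1.28² + 1.49² = 6.2742
Covariances σ_ij = r_ij · s_i · s_j:
  σ(X1,X2) = 0.34 × 0.91 × 1.26 = 0.3898
  σ(X1,X3) = 0.31 × 0.91 × 1.28 = 0.3611
  σ(X1,X4) = 0.43 × 0.91 × 1.49 = 0.5830
  σ(X2,X3) = 0.27 × 1.26 × 1.28 = 0.4355
  σ(X2,X4) = 0.38 × 1.26 × 1.49 = 0.7134
  σ(X3,X4) = 0.42 × 1.28 × 1.49 = 0.8010
σ²_T = Σσ²ᵢ + 2·Σσ_ij = 6.2742 + 2 × 3.2838 = 12.8418
α = (4/3)·(1 − 6.2742/12.8418) = 0.682

α = 0.682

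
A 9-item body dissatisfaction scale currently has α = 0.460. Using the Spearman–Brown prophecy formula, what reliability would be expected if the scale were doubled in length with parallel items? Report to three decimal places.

predicted reliability = 0.630

Length factor m = 2
α' = m·α / (1 + (m−1)·α)
   = 2 × 0.460 / (1 + (2 − 1) × 0.460)
   = 0.9200 / 1.4600 = 0.630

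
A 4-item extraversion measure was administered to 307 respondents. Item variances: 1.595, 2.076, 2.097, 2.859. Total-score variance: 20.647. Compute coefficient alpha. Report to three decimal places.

ΣVar(i) = 1.595 + 2.076 + 2.097 + 2.859 = 8.627
α = (k/(k−1))·(1 − ΣVar(i)/σ²_total) = (4/3)·(1 − 8.627/20.647) = 0.776

coefficient alpha = 0.776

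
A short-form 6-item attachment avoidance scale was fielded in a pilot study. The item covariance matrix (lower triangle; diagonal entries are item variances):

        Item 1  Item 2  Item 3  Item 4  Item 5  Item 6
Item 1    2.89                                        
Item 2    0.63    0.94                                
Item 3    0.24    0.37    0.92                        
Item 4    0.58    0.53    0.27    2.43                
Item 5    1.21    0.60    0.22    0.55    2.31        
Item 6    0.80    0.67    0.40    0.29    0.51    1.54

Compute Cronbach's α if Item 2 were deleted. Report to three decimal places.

Remaining items: Item 1, Item 3, Item 4, Item 5, Item 6 (k = 5).
ΣVar(i) = 2.89 + 0.92 + 2.43 + 2.31 + 1.54 = 10.09
Var(T) = 10.09 + 2 × 5.07 = 20.23
α (item deleted) = (5/4)·(1 − 10.09/20.23) = 0.627

Cronbach's α = 0.627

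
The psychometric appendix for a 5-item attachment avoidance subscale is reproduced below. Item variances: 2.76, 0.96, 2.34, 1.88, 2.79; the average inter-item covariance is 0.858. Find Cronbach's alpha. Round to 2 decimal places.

α = 0.77

ΣVar(i) = 2.76 + 0.96 + 2.34 + 1.88 + 2.79 = 10.73
Sum of the 10 distinct covariances = 10 × 0.858 = 8.580
total variance = ΣVar(i) + 2·Σcov = 10.73 + 2 × 8.580 = 27.890
α = (5/4)·(1 − 10.73/27.890) = 0.77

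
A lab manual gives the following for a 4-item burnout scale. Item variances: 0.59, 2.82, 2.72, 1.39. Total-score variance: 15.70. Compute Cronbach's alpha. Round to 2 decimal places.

Cronbach's alpha = 0.69

sum of item variances = 0.59 + 2.82 + 2.72 + 1.39 = 7.52
α = (k/(k−1))·(1 − sum of item variances/σ²_total) = (4/3)·(1 − 7.52/15.70) = 0.69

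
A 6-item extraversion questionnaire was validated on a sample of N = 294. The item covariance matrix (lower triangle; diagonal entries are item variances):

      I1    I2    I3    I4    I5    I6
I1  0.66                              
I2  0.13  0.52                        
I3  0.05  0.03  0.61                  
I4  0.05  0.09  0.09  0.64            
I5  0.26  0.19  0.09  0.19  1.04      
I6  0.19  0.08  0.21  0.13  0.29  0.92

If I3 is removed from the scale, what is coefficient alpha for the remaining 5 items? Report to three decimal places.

coefficient alpha = 0.573

Remaining items: I1, I2, I4, I5, I6 (k = 5).
ΣVar(i) = 0.66 + 0.52 + 0.64 + 1.04 + 0.92 = 3.78
Var(T) = 3.78 + 2 × 1.60 = 6.98
α (item deleted) = (5/4)·(1 − 3.78/6.98) = 0.573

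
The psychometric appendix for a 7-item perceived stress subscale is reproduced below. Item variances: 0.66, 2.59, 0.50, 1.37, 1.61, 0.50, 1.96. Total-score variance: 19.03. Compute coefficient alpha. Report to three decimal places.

sum of item variances = 0.66 + 2.59 + 0.50 + 1.37 + 1.61 + 0.50 + 1.96 = 9.19
α = (k/(k−1))·(1 − sum of item variances/σ²_total) = (7/6)·(1 − 9.19/19.03) = 0.603

α = 0.603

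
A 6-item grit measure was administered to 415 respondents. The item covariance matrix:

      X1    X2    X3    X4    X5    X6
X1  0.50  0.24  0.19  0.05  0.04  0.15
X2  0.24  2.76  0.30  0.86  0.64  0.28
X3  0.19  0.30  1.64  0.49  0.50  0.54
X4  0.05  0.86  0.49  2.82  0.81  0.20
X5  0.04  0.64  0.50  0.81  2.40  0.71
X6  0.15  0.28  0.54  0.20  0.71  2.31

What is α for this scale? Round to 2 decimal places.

α = 0.59

ΣVar(i) = 0.50 + 2.76 + 1.64 + 2.82 + 2.40 + 2.31 = 12.43
Σ_{i<j} σ_ij = 6.00
σ²_T = 12.43 + 2 × 6.00 = 24.43
α = (k/(k−1))·(1 − ΣVar(i)/σ²_T) = (6/5)·(1 − 12.43/24.43) = 0.59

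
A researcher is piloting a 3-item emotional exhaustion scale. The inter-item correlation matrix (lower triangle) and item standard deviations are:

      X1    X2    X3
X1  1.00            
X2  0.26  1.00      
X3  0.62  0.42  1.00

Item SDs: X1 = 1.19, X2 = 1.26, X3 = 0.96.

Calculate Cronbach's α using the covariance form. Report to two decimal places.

α = 0.68

Σσ²ᵢ = 1.19² + 1.26² + 0.96² = 3.9253
Covariances σ_ij = r_ij · s_i · s_j:
  σ(X1,X2) = 0.26 × 1.19 × 1.26 = 0.3898
  σ(X1,X3) = 0.62 × 1.19 × 0.96 = 0.7083
  σ(X2,X3) = 0.42 × 1.26 × 0.96 = 0.5080
σ²_T = Σσ²ᵢ + 2·Σσ_ij = 3.9253 + 2 × 1.6061 = 7.1375
α = (3/2)·(1 − 3.9253/7.1375) = 0.68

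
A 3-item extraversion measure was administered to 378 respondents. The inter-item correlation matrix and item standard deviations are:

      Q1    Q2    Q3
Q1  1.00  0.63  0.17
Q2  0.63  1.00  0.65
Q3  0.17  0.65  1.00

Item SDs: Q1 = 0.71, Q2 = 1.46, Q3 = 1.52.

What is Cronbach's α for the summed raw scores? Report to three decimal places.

Cronbach's α = 0.719

Σσ²ᵢ = 0.71² + 1.46² + 1.52² = 4.9461
Covariances σ_ij = r_ij · s_i · s_j:
  σ(Q1,Q2) = 0.63 × 0.71 × 1.46 = 0.6531
  σ(Q1,Q3) = 0.17 × 0.71 × 1.52 = 0.1835
  σ(Q2,Q3) = 0.65 × 1.46 × 1.52 = 1.4425
σ²_T = Σσ²ᵢ + 2·Σσ_ij = 4.9461 + 2 × 2.2791 = 9.5043
α = (3/2)·(1 − 4.9461/9.5043) = 0.719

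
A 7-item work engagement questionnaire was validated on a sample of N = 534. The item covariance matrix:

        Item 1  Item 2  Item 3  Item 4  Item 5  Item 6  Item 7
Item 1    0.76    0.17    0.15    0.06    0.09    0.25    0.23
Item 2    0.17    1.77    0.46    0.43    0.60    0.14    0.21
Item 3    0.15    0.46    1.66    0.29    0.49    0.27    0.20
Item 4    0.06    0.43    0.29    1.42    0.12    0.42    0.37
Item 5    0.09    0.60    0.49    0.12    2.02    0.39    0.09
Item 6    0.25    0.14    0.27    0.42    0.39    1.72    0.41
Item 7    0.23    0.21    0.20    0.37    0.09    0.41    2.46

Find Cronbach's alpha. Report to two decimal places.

α = 0.58

ΣVar(i) = 0.76 + 1.77 + 1.66 + 1.42 + 2.02 + 1.72 + 2.46 = 11.81
Sum of off-diagonal covariances = 5.84
σ²_T = 11.81 + 2 × 5.84 = 23.49
α = (k/(k−1))·(1 − ΣVar(i)/σ²_T) = (7/6)·(1 − 11.81/23.49) = 0.58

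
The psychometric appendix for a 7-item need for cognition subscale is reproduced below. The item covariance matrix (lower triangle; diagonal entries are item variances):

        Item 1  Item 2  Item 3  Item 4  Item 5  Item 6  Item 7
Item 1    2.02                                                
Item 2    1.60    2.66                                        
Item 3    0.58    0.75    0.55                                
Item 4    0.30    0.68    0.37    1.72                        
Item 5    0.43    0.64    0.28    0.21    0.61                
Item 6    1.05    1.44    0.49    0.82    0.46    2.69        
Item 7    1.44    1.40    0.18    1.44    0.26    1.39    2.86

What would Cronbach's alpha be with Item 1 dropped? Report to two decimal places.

Cronbach's alpha = 0.79

Remaining items: Item 2, Item 3, Item 4, Item 5, Item 6, Item 7 (k = 6).
ΣVar(i) = 2.66 + 0.55 + 1.72 + 0.61 + 2.69 + 2.86 = 11.09
Var(T) = 11.09 + 2 × 10.81 = 32.71
α (item deleted) = (6/5)·(1 − 11.09/32.71) = 0.79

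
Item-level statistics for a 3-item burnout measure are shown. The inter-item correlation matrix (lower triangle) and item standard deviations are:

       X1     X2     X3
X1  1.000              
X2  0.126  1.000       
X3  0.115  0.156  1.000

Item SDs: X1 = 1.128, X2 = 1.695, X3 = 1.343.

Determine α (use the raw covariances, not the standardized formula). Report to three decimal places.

α = 0.309

Σσ²ᵢ = 1.128² + 1.695² + 1.343² = 5.9491
Covariances σ_ij = r_ij · s_i · s_j:
  σ(X1,X2) = 0.126 × 1.128 × 1.695 = 0.2409
  σ(X1,X3) = 0.115 × 1.128 × 1.343 = 0.1742
  σ(X2,X3) = 0.156 × 1.695 × 1.343 = 0.3551
σ²_T = Σσ²ᵢ + 2·Σσ_ij = 5.9491 + 2 × 0.7702 = 7.4895
α = (3/2)·(1 − 5.9491/7.4895) = 0.309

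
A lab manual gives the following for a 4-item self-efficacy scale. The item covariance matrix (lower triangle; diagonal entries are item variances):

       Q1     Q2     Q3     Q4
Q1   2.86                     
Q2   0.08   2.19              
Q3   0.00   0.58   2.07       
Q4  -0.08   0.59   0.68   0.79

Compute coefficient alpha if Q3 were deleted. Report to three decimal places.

Remaining items: Q1, Q2, Q4 (k = 3).
sum of item variances = 2.86 + 2.19 + 0.79 = 5.84
total variance = 5.84 + 2 × 0.59 = 7.02
α (item deleted) = (3/2)·(1 − 5.84/7.02) = 0.252

α = 0.252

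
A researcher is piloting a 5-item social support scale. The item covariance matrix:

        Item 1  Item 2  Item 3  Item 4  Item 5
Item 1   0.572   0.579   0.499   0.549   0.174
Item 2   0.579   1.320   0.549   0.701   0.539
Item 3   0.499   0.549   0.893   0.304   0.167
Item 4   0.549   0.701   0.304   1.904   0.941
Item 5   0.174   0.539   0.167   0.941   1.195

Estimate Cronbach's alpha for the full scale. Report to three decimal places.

α = 0.787

sum of item variances = 0.572 + 1.320 + 0.893 + 1.904 + 1.195 = 5.884
Sum of off-diagonal covariances = 5.002
σ²_total = 5.884 + 2 × 5.002 = 15.888
α = (k/(k−1))·(1 − sum of item variances/σ²_total) = (5/4)·(1 − 5.884/15.888) = 0.787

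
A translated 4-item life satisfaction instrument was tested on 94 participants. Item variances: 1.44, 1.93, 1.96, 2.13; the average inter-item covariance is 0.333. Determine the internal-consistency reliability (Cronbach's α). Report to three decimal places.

α = 0.465

sum of item variances = 1.44 + 1.93 + 1.96 + 2.13 = 7.46
Sum of the 6 distinct covariances = 6 × 0.333 = 1.998
σ²_T = sum of item variances + 2·Σcov = 7.46 + 2 × 1.998 = 11.456
α = (4/3)·(1 − 7.46/11.456) = 0.465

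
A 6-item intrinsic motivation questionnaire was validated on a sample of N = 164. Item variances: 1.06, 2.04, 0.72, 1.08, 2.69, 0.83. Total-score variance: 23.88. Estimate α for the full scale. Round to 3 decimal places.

Σσ²ᵢ = 1.06 + 2.04 + 0.72 + 1.08 + 2.69 + 0.83 = 8.42
α = (k/(k−1))·(1 − Σσ²ᵢ/total variance) = (6/5)·(1 − 8.42/23.88) = 0.777

α = 0.777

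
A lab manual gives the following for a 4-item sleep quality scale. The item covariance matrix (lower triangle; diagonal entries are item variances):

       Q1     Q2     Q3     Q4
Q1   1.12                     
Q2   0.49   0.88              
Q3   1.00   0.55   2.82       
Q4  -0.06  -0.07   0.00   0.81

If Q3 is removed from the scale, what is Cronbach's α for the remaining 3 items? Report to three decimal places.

Remaining items: Q1, Q2, Q4 (k = 3).
sum of item variances = 1.12 + 0.88 + 0.81 = 2.81
σ²_total = 2.81 + 2 × 0.36 = 3.53
α (item deleted) = (3/2)·(1 − 2.81/3.53) = 0.306

α = 0.306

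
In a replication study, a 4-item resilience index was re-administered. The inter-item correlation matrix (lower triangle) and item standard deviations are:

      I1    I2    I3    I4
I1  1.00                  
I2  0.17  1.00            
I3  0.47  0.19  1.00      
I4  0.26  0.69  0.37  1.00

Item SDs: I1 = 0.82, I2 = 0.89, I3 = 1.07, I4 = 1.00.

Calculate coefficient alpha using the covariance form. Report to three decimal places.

Σσ²ᵢ = 0.82² + 0.89² + 1.07² + 1.00² = 3.6094
Covariances σ_ij = r_ij · s_i · s_j:
  σ(I1,I2) = 0.17 × 0.82 × 0.89 = 0.1241
  σ(I1,I3) = 0.47 × 0.82 × 1.07 = 0.4124
  σ(I1,I4) = 0.26 × 0.82 × 1.00 = 0.2132
  σ(I2,I3) = 0.19 × 0.89 × 1.07 = 0.1809
  σ(I2,I4) = 0.69 × 0.89 × 1.00 = 0.6141
  σ(I3,I4) = 0.37 × 1.07 × 1.00 = 0.3959
σ²_T = Σσ²ᵢ + 2·Σσ_ij = 3.6094 + 2 × 1.9406 = 7.4906
α = (4/3)·(1 − 3.6094/7.4906) = 0.691

coefficient alpha = 0.691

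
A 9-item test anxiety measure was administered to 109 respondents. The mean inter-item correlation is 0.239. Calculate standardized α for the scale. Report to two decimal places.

Standardized α = k·r̄ / (1 + (k−1)·r̄) = 9 × 0.239 / (1 + 8 × 0.239)
  = 2.1510 / 2.9120 = 0.74

standardized α = 0.74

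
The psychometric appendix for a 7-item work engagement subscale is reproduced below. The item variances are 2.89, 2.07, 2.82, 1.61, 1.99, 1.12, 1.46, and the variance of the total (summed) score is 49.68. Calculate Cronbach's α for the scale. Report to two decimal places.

α = 0.84

ΣVar(i) = 2.89 + 2.07 + 2.82 + 1.61 + 1.99 + 1.12 + 1.46 = 13.96
α = (k/(k−1))·(1 − ΣVar(i)/σ²_total) = (7/6)·(1 − 13.96/49.68) = 0.84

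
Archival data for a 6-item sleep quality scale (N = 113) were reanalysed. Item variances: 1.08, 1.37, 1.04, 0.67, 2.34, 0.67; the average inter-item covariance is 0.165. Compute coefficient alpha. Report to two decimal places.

ΣVar(i) = 1.08 + 1.37 + 1.04 + 0.67 + 2.34 + 0.67 = 7.17
Sum of the 15 distinct covariances = 15 × 0.165 = 2.475
σ²_T = ΣVar(i) + 2·Σcov = 7.17 + 2 × 2.475 = 12.120
α = (6/5)·(1 − 7.17/12.120) = 0.49

coefficient alpha = 0.49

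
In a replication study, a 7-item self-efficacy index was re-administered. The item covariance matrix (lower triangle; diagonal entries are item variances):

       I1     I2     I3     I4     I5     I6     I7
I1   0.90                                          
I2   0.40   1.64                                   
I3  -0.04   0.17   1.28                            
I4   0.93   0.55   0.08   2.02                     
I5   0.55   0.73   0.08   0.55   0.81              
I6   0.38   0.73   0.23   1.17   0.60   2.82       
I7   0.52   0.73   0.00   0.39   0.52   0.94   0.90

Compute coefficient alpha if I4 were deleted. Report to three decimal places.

α = 0.732

Remaining items: I1, I2, I3, I5, I6, I7 (k = 6).
Σσ²ᵢ = 0.90 + 1.64 + 1.28 + 0.81 + 2.82 + 0.90 = 8.35
total variance = 8.35 + 2 × 6.54 = 21.43
α (item deleted) = (6/5)·(1 − 8.35/21.43) = 0.732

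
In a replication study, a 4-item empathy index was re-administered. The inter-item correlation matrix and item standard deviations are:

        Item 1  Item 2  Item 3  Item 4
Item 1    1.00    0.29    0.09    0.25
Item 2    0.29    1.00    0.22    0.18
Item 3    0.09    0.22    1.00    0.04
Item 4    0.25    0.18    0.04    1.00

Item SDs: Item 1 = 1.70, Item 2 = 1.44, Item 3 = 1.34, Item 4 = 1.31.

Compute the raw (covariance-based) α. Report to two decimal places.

Σσ²ᵢ = 1.70² + 1.44² + 1.34² + 1.31² = 8.4753
Covariances σ_ij = r_ij · s_i · s_j:
  σ(Item 1,Item 2) = 0.29 × 1.70 × 1.44 = 0.7099
  σ(Item 1,Item 3) = 0.09 × 1.70 × 1.34 = 0.2050
  σ(Item 1,Item 4) = 0.25 × 1.70 × 1.31 = 0.5567
  σ(Item 2,Item 3) = 0.22 × 1.44 × 1.34 = 0.4245
  σ(Item 2,Item 4) = 0.18 × 1.44 × 1.31 = 0.3396
  σ(Item 3,Item 4) = 0.04 × 1.34 × 1.31 = 0.0702
σ²_T = Σσ²ᵢ + 2·Σσ_ij = 8.4753 + 2 × 2.3059 = 13.0871
α = (4/3)·(1 − 8.4753/13.0871) = 0.47

α = 0.47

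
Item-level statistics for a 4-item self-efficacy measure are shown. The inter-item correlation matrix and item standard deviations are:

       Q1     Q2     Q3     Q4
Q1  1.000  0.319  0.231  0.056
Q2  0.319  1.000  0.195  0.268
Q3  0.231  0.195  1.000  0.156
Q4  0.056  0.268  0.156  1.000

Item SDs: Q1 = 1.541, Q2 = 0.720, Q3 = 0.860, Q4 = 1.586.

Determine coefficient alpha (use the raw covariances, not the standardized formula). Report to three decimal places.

coefficient alpha = 0.425

Σσ²ᵢ = 1.541² + 0.720² + 0.860² + 1.586² = 6.1481
Covariances σ_ij = r_ij · s_i · s_j:
  σ(Q1,Q2) = 0.319 × 1.541 × 0.720 = 0.3539
  σ(Q1,Q3) = 0.231 × 1.541 × 0.860 = 0.3061
  σ(Q1,Q4) = 0.056 × 1.541 × 1.586 = 0.1369
  σ(Q2,Q3) = 0.195 × 0.720 × 0.860 = 0.1207
  σ(Q2,Q4) = 0.268 × 0.720 × 1.586 = 0.3060
  σ(Q3,Q4) = 0.156 × 0.860 × 1.586 = 0.2128
σ²_T = Σσ²ᵢ + 2·Σσ_ij = 6.1481 + 2 × 1.4364 = 9.0209
α = (4/3)·(1 − 6.1481/9.0209) = 0.425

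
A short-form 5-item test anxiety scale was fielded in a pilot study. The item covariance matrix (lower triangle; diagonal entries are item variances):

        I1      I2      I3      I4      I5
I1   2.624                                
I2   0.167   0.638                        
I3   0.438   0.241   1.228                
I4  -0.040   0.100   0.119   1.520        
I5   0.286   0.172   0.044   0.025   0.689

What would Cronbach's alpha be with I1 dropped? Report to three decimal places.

α = 0.341

Remaining items: I2, I3, I4, I5 (k = 4).
Σσ²ᵢ = 0.638 + 1.228 + 1.520 + 0.689 = 4.075
Var(T) = 4.075 + 2 × 0.701 = 5.477
α (item deleted) = (4/3)·(1 − 4.075/5.477) = 0.341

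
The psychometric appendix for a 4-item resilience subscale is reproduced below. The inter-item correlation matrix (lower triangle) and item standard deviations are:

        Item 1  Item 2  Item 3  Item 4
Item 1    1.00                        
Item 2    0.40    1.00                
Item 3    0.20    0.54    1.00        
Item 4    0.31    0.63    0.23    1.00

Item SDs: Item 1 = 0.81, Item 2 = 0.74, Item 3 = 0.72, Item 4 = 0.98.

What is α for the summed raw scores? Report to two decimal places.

Σσ²ᵢ = 0.81² + 0.74² + 0.72² + 0.98² = 2.6825
Covariances σ_ij = r_ij · s_i · s_j:
  σ(Item 1,Item 2) = 0.40 × 0.81 × 0.74 = 0.2398
  σ(Item 1,Item 3) = 0.20 × 0.81 × 0.72 = 0.1166
  σ(Item 1,Item 4) = 0.31 × 0.81 × 0.98 = 0.2461
  σ(Item 2,Item 3) = 0.54 × 0.74 × 0.72 = 0.2877
  σ(Item 2,Item 4) = 0.63 × 0.74 × 0.98 = 0.4569
  σ(Item 3,Item 4) = 0.23 × 0.72 × 0.98 = 0.1623
σ²_T = Σσ²ᵢ + 2·Σσ_ij = 2.6825 + 2 × 1.5094 = 5.7013
α = (4/3)·(1 − 2.6825/5.7013) = 0.71

α = 0.71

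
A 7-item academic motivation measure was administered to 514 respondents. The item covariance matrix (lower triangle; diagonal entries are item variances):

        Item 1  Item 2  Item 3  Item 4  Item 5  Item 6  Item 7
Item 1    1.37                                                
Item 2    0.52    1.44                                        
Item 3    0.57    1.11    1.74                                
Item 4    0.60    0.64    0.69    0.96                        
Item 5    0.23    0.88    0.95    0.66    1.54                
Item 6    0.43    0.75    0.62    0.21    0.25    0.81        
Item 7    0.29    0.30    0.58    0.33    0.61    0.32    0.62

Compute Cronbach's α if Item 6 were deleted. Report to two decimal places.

Remaining items: Item 1, Item 2, Item 3, Item 4, Item 5, Item 7 (k = 6).
Σσ²ᵢ = 1.37 + 1.44 + 1.74 + 0.96 + 1.54 + 0.62 = 7.67
total variance = 7.67 + 2 × 8.96 = 25.59
α (item deleted) = (6/5)·(1 − 7.67/25.59) = 0.84

Cronbach's α = 0.84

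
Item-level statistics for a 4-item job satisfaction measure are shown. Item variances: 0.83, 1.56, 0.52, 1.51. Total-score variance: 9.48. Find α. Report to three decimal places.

α = 0.712

Σσ²ᵢ = 0.83 + 1.56 + 0.52 + 1.51 = 4.42
α = (k/(k−1))·(1 − Σσ²ᵢ/Var(T)) = (4/3)·(1 − 4.42/9.48) = 0.712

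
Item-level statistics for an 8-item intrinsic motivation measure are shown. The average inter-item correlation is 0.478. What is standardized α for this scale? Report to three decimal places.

α = 0.880

Standardized α = k·r̄ / (1 + (k−1)·r̄) = 8 × 0.478 / (1 + 7 × 0.478)
  = 3.8240 / 4.3460 = 0.880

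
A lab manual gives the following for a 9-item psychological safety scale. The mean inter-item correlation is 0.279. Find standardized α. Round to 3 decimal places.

α = 0.777

Standardized α = k·r̄ / (1 + (k−1)·r̄) = 9 × 0.279 / (1 + 8 × 0.279)
  = 2.5110 / 3.2320 = 0.777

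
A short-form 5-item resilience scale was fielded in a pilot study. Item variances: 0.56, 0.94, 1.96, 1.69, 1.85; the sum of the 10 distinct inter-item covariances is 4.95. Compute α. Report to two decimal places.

Σσᵢ² = 0.56 + 0.94 + 1.96 + 1.69 + 1.85 = 7.00
Sum of distinct covariances = 4.95
total variance = Σσᵢ² + 2·Σcov = 7.00 + 2 × 4.95 = 16.90
α = (5/4)·(1 − 7.00/16.90) = 0.73

α = 0.73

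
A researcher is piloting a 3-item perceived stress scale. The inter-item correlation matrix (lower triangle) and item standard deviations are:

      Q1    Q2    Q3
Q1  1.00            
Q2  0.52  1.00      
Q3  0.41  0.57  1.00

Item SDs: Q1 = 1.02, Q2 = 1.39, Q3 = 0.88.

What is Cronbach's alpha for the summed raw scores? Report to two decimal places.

α = 0.74

Σσ²ᵢ = 1.02² + 1.39² + 0.88² = 3.7469
Covariances σ_ij = r_ij · s_i · s_j:
  σ(Q1,Q2) = 0.52 × 1.02 × 1.39 = 0.7373
  σ(Q1,Q3) = 0.41 × 1.02 × 0.88 = 0.3680
  σ(Q2,Q3) = 0.57 × 1.39 × 0.88 = 0.6972
σ²_T = Σσ²ᵢ + 2·Σσ_ij = 3.7469 + 2 × 1.8025 = 7.3519
α = (3/2)·(1 − 3.7469/7.3519) = 0.74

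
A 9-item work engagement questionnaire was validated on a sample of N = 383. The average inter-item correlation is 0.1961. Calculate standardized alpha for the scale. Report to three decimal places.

α = 0.687

Standardized α = k·r̄ / (1 + (k−1)·r̄) = 9 × 0.1961 / (1 + 8 × 0.1961)
  = 1.7649 / 2.5688 = 0.687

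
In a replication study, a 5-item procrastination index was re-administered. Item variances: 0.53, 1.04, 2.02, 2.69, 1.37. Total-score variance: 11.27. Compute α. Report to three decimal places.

α = 0.402

ΣVar(i) = 0.53 + 1.04 + 2.02 + 2.69 + 1.37 = 7.65
α = (k/(k−1))·(1 − ΣVar(i)/σ²_T) = (5/4)·(1 − 7.65/11.27) = 0.402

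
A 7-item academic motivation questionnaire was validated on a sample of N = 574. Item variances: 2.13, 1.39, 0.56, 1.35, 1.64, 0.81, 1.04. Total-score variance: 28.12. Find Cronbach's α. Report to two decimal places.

α = 0.80

sum of item variances = 2.13 + 1.39 + 0.56 + 1.35 + 1.64 + 0.81 + 1.04 = 8.92
α = (k/(k−1))·(1 − sum of item variances/total variance) = (7/6)·(1 − 8.92/28.12) = 0.80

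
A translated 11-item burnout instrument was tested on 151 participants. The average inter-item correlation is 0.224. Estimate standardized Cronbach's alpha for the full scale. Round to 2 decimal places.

Standardized α = k·r̄ / (1 + (k−1)·r̄) = 11 × 0.224 / (1 + 10 × 0.224)
  = 2.4640 / 3.2400 = 0.76

α = 0.76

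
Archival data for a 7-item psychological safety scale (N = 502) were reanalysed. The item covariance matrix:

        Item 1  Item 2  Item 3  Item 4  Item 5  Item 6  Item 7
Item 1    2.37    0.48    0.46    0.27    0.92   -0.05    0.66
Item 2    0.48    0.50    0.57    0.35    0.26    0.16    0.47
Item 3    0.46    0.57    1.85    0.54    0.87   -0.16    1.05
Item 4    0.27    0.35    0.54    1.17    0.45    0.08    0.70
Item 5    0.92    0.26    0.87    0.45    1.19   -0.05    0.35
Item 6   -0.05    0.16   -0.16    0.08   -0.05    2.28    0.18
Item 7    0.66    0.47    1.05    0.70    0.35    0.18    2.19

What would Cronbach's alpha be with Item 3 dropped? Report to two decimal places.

Remaining items: Item 1, Item 2, Item 4, Item 5, Item 6, Item 7 (k = 6).
Σσᵢ² = 2.37 + 0.50 + 1.17 + 1.19 + 2.28 + 2.19 = 9.70
Var(T) = 9.70 + 2 × 5.23 = 20.16
α (item deleted) = (6/5)·(1 − 9.70/20.16) = 0.62

Cronbach's alpha = 0.62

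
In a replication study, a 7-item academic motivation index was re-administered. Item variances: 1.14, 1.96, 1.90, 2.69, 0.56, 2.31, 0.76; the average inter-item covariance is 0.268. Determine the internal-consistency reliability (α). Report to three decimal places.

α = 0.582

sum of item variances = 1.14 + 1.96 + 1.90 + 2.69 + 0.56 + 2.31 + 0.76 = 11.32
Sum of the 21 distinct covariances = 21 × 0.268 = 5.628
total variance = sum of item variances + 2·Σcov = 11.32 + 2 × 5.628 = 22.576
α = (7/6)·(1 − 11.32/22.576) = 0.582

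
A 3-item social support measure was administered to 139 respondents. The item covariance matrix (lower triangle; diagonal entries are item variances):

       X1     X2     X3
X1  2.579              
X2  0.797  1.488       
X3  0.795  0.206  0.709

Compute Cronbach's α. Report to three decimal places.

α = 0.644

Σσᵢ² = 2.579 + 1.488 + 0.709 = 4.776
Sum of off-diagonal covariances = 1.798
σ²_T = 4.776 + 2 × 1.798 = 8.372
α = (k/(k−1))·(1 − Σσᵢ²/σ²_T) = (3/2)·(1 − 4.776/8.372) = 0.644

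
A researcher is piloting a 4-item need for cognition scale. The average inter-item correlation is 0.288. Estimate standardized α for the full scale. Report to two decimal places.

α = 0.62

Standardized α = k·r̄ / (1 + (k−1)·r̄) = 4 × 0.288 / (1 + 3 × 0.288)
  = 1.1520 / 1.8640 = 0.62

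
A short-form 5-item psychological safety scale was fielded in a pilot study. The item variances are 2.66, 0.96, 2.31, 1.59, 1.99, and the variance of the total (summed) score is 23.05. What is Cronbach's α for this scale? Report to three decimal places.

ΣVar(i) = 2.66 + 0.96 + 2.31 + 1.59 + 1.99 = 9.51
α = (k/(k−1))·(1 − ΣVar(i)/σ²_T) = (5/4)·(1 − 9.51/23.05) = 0.734

Cronbach's α = 0.734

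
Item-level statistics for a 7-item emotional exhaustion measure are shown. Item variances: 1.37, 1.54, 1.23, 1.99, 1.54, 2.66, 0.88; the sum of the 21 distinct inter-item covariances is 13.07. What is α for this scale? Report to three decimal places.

Σσᵢ² = 1.37 + 1.54 + 1.23 + 1.99 + 1.54 + 2.66 + 0.88 = 11.21
Sum of distinct covariances = 13.07
σ²_total = Σσᵢ² + 2·Σcov = 11.21 + 2 × 13.07 = 37.35
α = (7/6)·(1 − 11.21/37.35) = 0.817

α = 0.817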